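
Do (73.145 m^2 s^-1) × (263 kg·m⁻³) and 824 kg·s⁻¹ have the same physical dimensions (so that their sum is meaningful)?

In SI base units:
  (73.145 m^2 s^-1) × (263 kg·m⁻³):  [m²·s⁻¹] · [kg·m⁻³] = kg·m⁻¹·s⁻¹
  824 kg·s⁻¹:  kg·s⁻¹
kg·m⁻¹·s⁻¹ ≠ kg·s⁻¹, so they cannot be added.

No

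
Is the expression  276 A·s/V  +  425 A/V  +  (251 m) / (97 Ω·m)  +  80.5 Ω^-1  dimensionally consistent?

Work out the base dimensions of each:
  276 A·s/V:  A·s·V⁻¹ = A·s·(J·C⁻¹)⁻¹ = kg⁻¹·m⁻²·s⁴·A²
  425 A/V:  A·V⁻¹ = A·(J·C⁻¹)⁻¹ = kg⁻¹·m⁻²·s³·A²
  (251 m) / (97 Ω·m):  [m] / [kg·m³·s⁻³·A⁻²] = kg⁻¹·m⁻²·s³·A²
  80.5 Ω^-1:  Ω⁻¹ = (V·A⁻¹)⁻¹ = kg⁻¹·m⁻²·s³·A²
The terms do not share a single dimension (kg⁻¹·m⁻²·s³·A² vs kg⁻¹·m⁻²·s⁴·A²).

No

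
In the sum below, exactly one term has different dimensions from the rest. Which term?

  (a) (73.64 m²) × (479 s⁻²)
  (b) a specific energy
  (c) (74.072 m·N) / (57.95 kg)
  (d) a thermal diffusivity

(d)

Reduce each to base SI dimensions:
  (a) [m²] · [s⁻²] = m²·s⁻²
  (b) [specific energy] = m²·s⁻²
  (c) [kg·m²·s⁻²] / [kg] = m²·s⁻²
  (d) [thermal diffusivity] = m²·s⁻¹
All reduce to m²·s⁻² except (d), which is m²·s⁻¹.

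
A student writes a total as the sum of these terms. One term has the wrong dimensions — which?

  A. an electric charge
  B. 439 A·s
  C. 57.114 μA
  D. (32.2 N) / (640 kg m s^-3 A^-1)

C.

In SI base units:
  A. [electric charge] = s·A
  B. A·s = s·A
  C. A
  D. [kg·m·s⁻²] / [kg·m·s⁻³·A⁻¹] = s·A
All reduce to s·A except C., which is A.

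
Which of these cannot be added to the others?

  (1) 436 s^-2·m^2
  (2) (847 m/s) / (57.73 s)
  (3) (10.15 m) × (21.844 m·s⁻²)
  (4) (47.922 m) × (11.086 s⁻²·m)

(2)

Reduce each to base SI dimensions:
  (1) m²·s⁻²
  (2) [m·s⁻¹] / [s] = m·s⁻²
  (3) [m] · [m·s⁻²] = m²·s⁻²
  (4) [m] · [m·s⁻²] = m²·s⁻²
All reduce to m²·s⁻² except (2), which is m·s⁻².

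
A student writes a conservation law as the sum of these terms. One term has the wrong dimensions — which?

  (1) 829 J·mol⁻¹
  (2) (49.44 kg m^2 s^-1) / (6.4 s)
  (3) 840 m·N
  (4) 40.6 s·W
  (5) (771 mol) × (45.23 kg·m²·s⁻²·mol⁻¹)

Expand each in SI base units:
  (1) J·mol⁻¹ = N·m·mol⁻¹ = kg·m²·s⁻²·mol⁻¹
  (2) [kg·m²·s⁻¹] / [s] = kg·m²·s⁻²
  (3) N·m = kg·m·s⁻²·m = kg·m²·s⁻²
  (4) W·s = J·s⁻¹·s = kg·m²·s⁻²
  (5) [mol] · [kg·m²·s⁻²·mol⁻¹] = kg·m²·s⁻²
All reduce to kg·m²·s⁻² except (1), which is kg·m²·s⁻²·mol⁻¹.

(1)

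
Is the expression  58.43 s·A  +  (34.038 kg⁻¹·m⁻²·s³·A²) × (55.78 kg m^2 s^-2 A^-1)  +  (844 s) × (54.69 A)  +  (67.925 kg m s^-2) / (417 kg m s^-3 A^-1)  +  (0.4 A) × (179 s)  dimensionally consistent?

Yes

In SI base units:
  58.43 s·A:  A·s = s·A
  (34.038 kg⁻¹·m⁻²·s³·A²) × (55.78 kg m^2 s^-2 A^-1):  [kg⁻¹·m⁻²·s³·A²] · [kg·m²·s⁻²·A⁻¹] = s·A
  (844 s) × (54.69 A):  [s] · [A] = s·A
  (67.925 kg m s^-2) / (417 kg m s^-3 A^-1):  [kg·m·s⁻²] / [kg·m·s⁻³·A⁻¹] = s·A
  (0.4 A) × (179 s):  [A] · [s] = s·A
Every term reduces to s·A.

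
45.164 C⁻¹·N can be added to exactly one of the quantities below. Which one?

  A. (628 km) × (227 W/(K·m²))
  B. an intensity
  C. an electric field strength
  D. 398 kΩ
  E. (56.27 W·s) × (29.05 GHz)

C.

Reference: N·C⁻¹ = kg·m·s⁻²·(s·A)⁻¹ = kg·m·s⁻³·A⁻¹.
Each option:
  A. [m] · [kg·s⁻³·K⁻¹] = kg·m·s⁻³·K⁻¹
  B. [intensity] = kg·s⁻³
  C. [electric field strength] = kg·m·s⁻³·A⁻¹  ← same
  D. Ω = V·A⁻¹ = kg·m²·s⁻³·A⁻²
  E. [kg·m²·s⁻²] · [s⁻¹] = kg·m²·s⁻³
Only C. matches kg·m·s⁻³·A⁻¹.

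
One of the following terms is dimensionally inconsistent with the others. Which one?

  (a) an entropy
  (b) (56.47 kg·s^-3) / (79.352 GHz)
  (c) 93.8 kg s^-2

Work out the base dimensions of each:
  (a) [entropy] = kg·m²·s⁻²·K⁻¹
  (b) [kg·s⁻³] / [s⁻¹] = kg·s⁻²
  (c) kg·s⁻²
All reduce to kg·s⁻² except (a), which is kg·m²·s⁻²·K⁻¹.

(a)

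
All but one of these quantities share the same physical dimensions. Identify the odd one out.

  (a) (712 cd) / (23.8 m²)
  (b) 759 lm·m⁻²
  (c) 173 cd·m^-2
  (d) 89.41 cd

(d)

Expand each in SI base units:
  (a) [cd] / [m²] = m⁻²·cd
  (b) lm·m⁻² = cd·m⁻² = m⁻²·cd
  (c) cd·m⁻² = m⁻²·cd
  (d) cd
All reduce to m⁻²·cd except (d), which is cd.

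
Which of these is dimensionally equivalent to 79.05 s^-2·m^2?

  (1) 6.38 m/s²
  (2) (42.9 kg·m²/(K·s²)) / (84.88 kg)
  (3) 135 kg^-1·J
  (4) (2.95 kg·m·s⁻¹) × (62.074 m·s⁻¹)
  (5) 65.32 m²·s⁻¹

Reference: m²·s⁻².
Each option:
  (1) m·s⁻²
  (2) [kg·m²·s⁻²·K⁻¹] / [kg] = m²·s⁻²·K⁻¹
  (3) J·kg⁻¹ = N·m·kg⁻¹ = m²·s⁻²  ← same
  (4) [kg·m·s⁻¹] · [m·s⁻¹] = kg·m²·s⁻²
  (5) m²·s⁻¹
Only (3) matches m²·s⁻².

(3)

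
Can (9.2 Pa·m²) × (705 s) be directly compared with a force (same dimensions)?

No

Reduce each to base SI dimensions:
  (9.2 Pa·m²) × (705 s):  [kg·m·s⁻²] · [s] = kg·m·s⁻¹
  a force:  [force] = kg·m·s⁻²
kg·m·s⁻¹ ≠ kg·m·s⁻², so they cannot be added.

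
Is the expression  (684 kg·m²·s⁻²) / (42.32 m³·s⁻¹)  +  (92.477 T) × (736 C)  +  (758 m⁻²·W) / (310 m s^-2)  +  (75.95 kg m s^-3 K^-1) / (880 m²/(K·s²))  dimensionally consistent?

No

Dimensions:
  (684 kg·m²·s⁻²) / (42.32 m³·s⁻¹):  [kg·m²·s⁻²] / [m³·s⁻¹] = kg·m⁻¹·s⁻¹
  (92.477 T) × (736 C):  [kg·s⁻²·A⁻¹] · [s·A] = kg·s⁻¹
  (758 m⁻²·W) / (310 m s^-2):  [kg·s⁻³] / [m·s⁻²] = kg·m⁻¹·s⁻¹
  (75.95 kg m s^-3 K^-1) / (880 m²/(K·s²)):  [kg·m·s⁻³·K⁻¹] / [m²·s⁻²·K⁻¹] = kg·m⁻¹·s⁻¹
The terms do not share a single dimension (kg·m⁻¹·s⁻¹ vs kg·s⁻¹).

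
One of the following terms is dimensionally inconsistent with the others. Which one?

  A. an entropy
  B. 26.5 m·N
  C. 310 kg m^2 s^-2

A.

In SI base units:
  A. [entropy] = kg·m²·s⁻²·K⁻¹
  B. N·m = kg·m·s⁻²·m = kg·m²·s⁻²
  C. kg·m²·s⁻²
All reduce to kg·m²·s⁻² except A., which is kg·m²·s⁻²·K⁻¹.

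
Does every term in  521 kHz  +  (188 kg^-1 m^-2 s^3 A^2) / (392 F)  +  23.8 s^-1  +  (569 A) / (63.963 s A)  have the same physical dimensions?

Dimensions:
  521 kHz:  Hz = s⁻¹
  (188 kg^-1 m^-2 s^3 A^2) / (392 F):  [kg⁻¹·m⁻²·s³·A²] / [kg⁻¹·m⁻²·s⁴·A²] = s⁻¹
  23.8 s^-1:  s⁻¹
  (569 A) / (63.963 s A):  [A] / [s·A] = s⁻¹
Every term reduces to s⁻¹.

Yes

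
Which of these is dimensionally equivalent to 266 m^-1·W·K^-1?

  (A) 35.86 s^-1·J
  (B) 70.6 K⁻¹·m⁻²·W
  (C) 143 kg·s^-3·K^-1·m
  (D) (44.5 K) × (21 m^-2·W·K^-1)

Reference: W·m⁻¹·K⁻¹ = J·s⁻¹·m⁻¹·K⁻¹ = kg·m·s⁻³·K⁻¹.
Each option:
  (A) J·s⁻¹ = N·m·s⁻¹ = kg·m²·s⁻³
  (B) W·m⁻²·K⁻¹ = J·s⁻¹·m⁻²·K⁻¹ = kg·s⁻³·K⁻¹
  (C) kg·m·s⁻³·K⁻¹  ← same
  (D) [K] · [kg·s⁻³·K⁻¹] = kg·s⁻³
Only (C) matches kg·m·s⁻³·K⁻¹.

(C)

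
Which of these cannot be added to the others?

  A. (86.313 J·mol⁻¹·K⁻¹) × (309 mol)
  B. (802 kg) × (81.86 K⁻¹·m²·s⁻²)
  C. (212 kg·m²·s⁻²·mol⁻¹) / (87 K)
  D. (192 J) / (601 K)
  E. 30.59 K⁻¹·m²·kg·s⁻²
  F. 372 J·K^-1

C.

Reduce each to base SI dimensions:
  A. [kg·m²·s⁻²·K⁻¹·mol⁻¹] · [mol] = kg·m²·s⁻²·K⁻¹
  B. [kg] · [m²·s⁻²·K⁻¹] = kg·m²·s⁻²·K⁻¹
  C. [kg·m²·s⁻²·mol⁻¹] / [K] = kg·m²·s⁻²·K⁻¹·mol⁻¹
  D. [kg·m²·s⁻²] / [K] = kg·m²·s⁻²·K⁻¹
  E. kg·m²·s⁻²·K⁻¹
  F. J·K⁻¹ = N·m·K⁻¹ = kg·m²·s⁻²·K⁻¹
All reduce to kg·m²·s⁻²·K⁻¹ except C., which is kg·m²·s⁻²·K⁻¹·mol⁻¹.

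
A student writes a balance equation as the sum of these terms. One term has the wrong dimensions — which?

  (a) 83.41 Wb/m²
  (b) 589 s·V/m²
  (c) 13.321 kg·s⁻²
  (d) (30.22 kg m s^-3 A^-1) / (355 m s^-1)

Expand each in SI base units:
  (a) Wb·m⁻² = V·s·m⁻² = kg·s⁻²·A⁻¹
  (b) V·s·m⁻² = J·C⁻¹·s·m⁻² = kg·s⁻²·A⁻¹
  (c) kg·s⁻²
  (d) [kg·m·s⁻³·A⁻¹] / [m·s⁻¹] = kg·s⁻²·A⁻¹
All reduce to kg·s⁻²·A⁻¹ except (c), which is kg·s⁻².

(c)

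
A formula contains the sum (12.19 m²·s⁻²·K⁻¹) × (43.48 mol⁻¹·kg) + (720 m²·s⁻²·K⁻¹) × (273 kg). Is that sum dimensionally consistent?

No

In SI base units:
  (12.19 m²·s⁻²·K⁻¹) × (43.48 mol⁻¹·kg):  [m²·s⁻²·K⁻¹] · [kg·mol⁻¹] = kg·m²·s⁻²·K⁻¹·mol⁻¹
  (720 m²·s⁻²·K⁻¹) × (273 kg):  [m²·s⁻²·K⁻¹] · [kg] = kg·m²·s⁻²·K⁻¹
kg·m²·s⁻²·K⁻¹·mol⁻¹ ≠ kg·m²·s⁻²·K⁻¹, so they cannot be added.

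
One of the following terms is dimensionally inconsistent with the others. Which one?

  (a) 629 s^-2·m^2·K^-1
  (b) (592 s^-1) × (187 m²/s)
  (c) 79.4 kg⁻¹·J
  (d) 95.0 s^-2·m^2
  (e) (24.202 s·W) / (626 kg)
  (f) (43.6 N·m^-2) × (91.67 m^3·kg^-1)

Dimensions:
  (a) m²·s⁻²·K⁻¹
  (b) [s⁻¹] · [m²·s⁻¹] = m²·s⁻²
  (c) J·kg⁻¹ = N·m·kg⁻¹ = m²·s⁻²
  (d) m²·s⁻²
  (e) [kg·m²·s⁻²] / [kg] = m²·s⁻²
  (f) [kg·m⁻¹·s⁻²] · [kg⁻¹·m³] = m²·s⁻²
All reduce to m²·s⁻² except (a), which is m²·s⁻²·K⁻¹.

(a)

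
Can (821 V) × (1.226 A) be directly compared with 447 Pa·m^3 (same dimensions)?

No

Work out the base dimensions of each:
  (821 V) × (1.226 A):  [kg·m²·s⁻³·A⁻¹] · [A] = kg·m²·s⁻³
  447 Pa·m^3:  Pa·m³ = N·m⁻²·m³ = kg·m²·s⁻²
kg·m²·s⁻³ ≠ kg·m²·s⁻², so they cannot be added.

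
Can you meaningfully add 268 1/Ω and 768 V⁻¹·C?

No

Work out the base dimensions of each:
  268 1/Ω:  Ω⁻¹ = (V·A⁻¹)⁻¹ = kg⁻¹·m⁻²·s³·A²
  768 V⁻¹·C:  C·V⁻¹ = s·A·(J·C⁻¹)⁻¹ = kg⁻¹·m⁻²·s⁴·A²
kg⁻¹·m⁻²·s³·A² ≠ kg⁻¹·m⁻²·s⁴·A², so they cannot be added.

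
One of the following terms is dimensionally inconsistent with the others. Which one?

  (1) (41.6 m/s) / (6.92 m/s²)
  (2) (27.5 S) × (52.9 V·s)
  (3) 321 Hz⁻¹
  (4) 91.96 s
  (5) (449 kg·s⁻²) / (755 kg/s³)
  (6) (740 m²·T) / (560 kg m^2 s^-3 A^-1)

(2)

Dimensions:
  (1) [m·s⁻¹] / [m·s⁻²] = s
  (2) [kg⁻¹·m⁻²·s³·A²] · [kg·m²·s⁻²·A⁻¹] = s·A
  (3) Hz⁻¹ = (s⁻¹)⁻¹ = s
  (4) s
  (5) [kg·s⁻²] / [kg·s⁻³] = s
  (6) [kg·m²·s⁻²·A⁻¹] / [kg·m²·s⁻³·A⁻¹] = s
All reduce to s except (2), which is s·A.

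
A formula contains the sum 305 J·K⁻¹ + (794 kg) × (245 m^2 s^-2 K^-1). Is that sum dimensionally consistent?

Yes

Reduce each to base SI dimensions:
  305 J·K⁻¹:  J·K⁻¹ = N·m·K⁻¹ = kg·m²·s⁻²·K⁻¹
  (794 kg) × (245 m^2 s^-2 K^-1):  [kg] · [m²·s⁻²·K⁻¹] = kg·m²·s⁻²·K⁻¹
Both are kg·m²·s⁻²·K⁻¹, so they have the same dimensions and can be added.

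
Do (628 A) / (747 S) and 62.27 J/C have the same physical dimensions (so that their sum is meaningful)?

Yes

Reduce each to base SI dimensions:
  (628 A) / (747 S):  [A] / [kg⁻¹·m⁻²·s³·A²] = kg·m²·s⁻³·A⁻¹
  62.27 J/C:  J·C⁻¹ = N·m·(s·A)⁻¹ = kg·m²·s⁻³·A⁻¹
Both are kg·m²·s⁻³·A⁻¹, so they have the same dimensions and can be added.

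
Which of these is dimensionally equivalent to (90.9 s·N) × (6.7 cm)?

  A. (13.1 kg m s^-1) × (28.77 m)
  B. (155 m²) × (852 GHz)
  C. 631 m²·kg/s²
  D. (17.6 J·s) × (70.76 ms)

A.

Reference: [kg·m·s⁻¹] · [m] = kg·m²·s⁻¹.
Each option:
  A. [kg·m·s⁻¹] · [m] = kg·m²·s⁻¹  ← same
  B. [m²] · [s⁻¹] = m²·s⁻¹
  C. kg·m²·s⁻²
  D. [kg·m²·s⁻¹] · [s] = kg·m²
Only A. matches kg·m²·s⁻¹.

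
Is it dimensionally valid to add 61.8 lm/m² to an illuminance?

In SI base units:
  61.8 lm/m²:  lm·m⁻² = cd·m⁻² = m⁻²·cd
  an illuminance:  [illuminance] = m⁻²·cd
Both are m⁻²·cd, so they have the same dimensions and can be added.

Yes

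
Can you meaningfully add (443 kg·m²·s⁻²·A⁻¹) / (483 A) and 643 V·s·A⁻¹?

Work out the base dimensions of each:
  (443 kg·m²·s⁻²·A⁻¹) / (483 A):  [kg·m²·s⁻²·A⁻¹] / [A] = kg·m²·s⁻²·A⁻²
  643 V·s·A⁻¹:  V·s·A⁻¹ = J·C⁻¹·s·A⁻¹ = kg·m²·s⁻²·A⁻²
Both are kg·m²·s⁻²·A⁻², so they have the same dimensions and can be added.

Yes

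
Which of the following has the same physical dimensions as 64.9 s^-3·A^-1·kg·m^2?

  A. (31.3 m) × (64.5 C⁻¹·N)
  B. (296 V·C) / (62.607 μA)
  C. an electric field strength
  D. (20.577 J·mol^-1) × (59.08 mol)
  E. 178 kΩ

Reference: kg·m²·s⁻³·A⁻¹.
Each option:
  A. [m] · [kg·m·s⁻³·A⁻¹] = kg·m²·s⁻³·A⁻¹  ← same
  B. [kg·m²·s⁻²] / [A] = kg·m²·s⁻²·A⁻¹
  C. [electric field strength] = kg·m·s⁻³·A⁻¹
  D. [kg·m²·s⁻²·mol⁻¹] · [mol] = kg·m²·s⁻²
  E. Ω = V·A⁻¹ = kg·m²·s⁻³·A⁻²
Only A. matches kg·m²·s⁻³·A⁻¹.

A.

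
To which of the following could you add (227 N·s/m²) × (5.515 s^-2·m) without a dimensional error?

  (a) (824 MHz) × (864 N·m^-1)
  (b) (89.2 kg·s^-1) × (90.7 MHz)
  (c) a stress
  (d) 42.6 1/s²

(a)

Reference: [kg·m⁻¹·s⁻¹] · [m·s⁻²] = kg·s⁻³.
Each option:
  (a) [s⁻¹] · [kg·s⁻²] = kg·s⁻³  ← same
  (b) [kg·s⁻¹] · [s⁻¹] = kg·s⁻²
  (c) [stress] = kg·m⁻¹·s⁻²
  (d) s⁻²
Only (a) matches kg·s⁻³.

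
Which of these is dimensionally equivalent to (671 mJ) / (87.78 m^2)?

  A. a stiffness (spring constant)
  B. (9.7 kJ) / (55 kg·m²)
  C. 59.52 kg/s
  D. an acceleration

A.

Reference: [kg·m²·s⁻²] / [m²] = kg·s⁻².
Each option:
  A. [stiffness (spring constant)] = kg·s⁻²  ← same
  B. [kg·m²·s⁻²] / [kg·m²] = s⁻²
  C. kg·s⁻¹
  D. [acceleration] = m·s⁻²
Only A. matches kg·s⁻².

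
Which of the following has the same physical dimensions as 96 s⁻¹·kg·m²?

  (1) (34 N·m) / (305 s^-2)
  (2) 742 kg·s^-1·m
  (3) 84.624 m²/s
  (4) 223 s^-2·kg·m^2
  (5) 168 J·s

Reference: kg·m²·s⁻¹.
Each option:
  (1) [kg·m²·s⁻²] / [s⁻²] = kg·m²
  (2) kg·m·s⁻¹
  (3) m²·s⁻¹
  (4) kg·m²·s⁻²
  (5) J·s = N·m·s = kg·m²·s⁻¹  ← same
Only (5) matches kg·m²·s⁻¹.

(5)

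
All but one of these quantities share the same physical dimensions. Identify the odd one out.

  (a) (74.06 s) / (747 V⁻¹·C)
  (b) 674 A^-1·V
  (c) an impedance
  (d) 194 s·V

(d)

Expand each in SI base units:
  (a) [s] / [kg⁻¹·m⁻²·s⁴·A²] = kg·m²·s⁻³·A⁻²
  (b) V·A⁻¹ = J·C⁻¹·A⁻¹ = kg·m²·s⁻³·A⁻²
  (c) [impedance] = kg·m²·s⁻³·A⁻²
  (d) V·s = J·C⁻¹·s = kg·m²·s⁻²·A⁻¹
All reduce to kg·m²·s⁻³·A⁻² except (d), which is kg·m²·s⁻²·A⁻¹.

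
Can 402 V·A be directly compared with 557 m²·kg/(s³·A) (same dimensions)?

No

Expand each in SI base units:
  402 V·A:  V·A = J·C⁻¹·A = kg·m²·s⁻³
  557 m²·kg/(s³·A):  kg·m²·s⁻³·A⁻¹
kg·m²·s⁻³ ≠ kg·m²·s⁻³·A⁻¹, so they cannot be added.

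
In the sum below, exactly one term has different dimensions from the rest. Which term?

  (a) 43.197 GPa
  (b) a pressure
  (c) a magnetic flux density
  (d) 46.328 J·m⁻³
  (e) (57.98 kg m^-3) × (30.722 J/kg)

Expand each in SI base units:
  (a) Pa = N·m⁻² = kg·m⁻¹·s⁻²
  (b) [pressure] = kg·m⁻¹·s⁻²
  (c) [magnetic flux density] = kg·s⁻²·A⁻¹
  (d) J·m⁻³ = N·m·m⁻³ = kg·m⁻¹·s⁻²
  (e) [kg·m⁻³] · [m²·s⁻²] = kg·m⁻¹·s⁻²
All reduce to kg·m⁻¹·s⁻² except (c), which is kg·s⁻²·A⁻¹.

(c)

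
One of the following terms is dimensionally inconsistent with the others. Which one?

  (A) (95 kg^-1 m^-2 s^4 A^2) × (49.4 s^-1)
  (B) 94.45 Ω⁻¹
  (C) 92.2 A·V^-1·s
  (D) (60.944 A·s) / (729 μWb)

Work out the base dimensions of each:
  (A) [kg⁻¹·m⁻²·s⁴·A²] · [s⁻¹] = kg⁻¹·m⁻²·s³·A²
  (B) Ω⁻¹ = (V·A⁻¹)⁻¹ = kg⁻¹·m⁻²·s³·A²
  (C) A·s·V⁻¹ = A·s·(J·C⁻¹)⁻¹ = kg⁻¹·m⁻²·s⁴·A²
  (D) [s·A] / [kg·m²·s⁻²·A⁻¹] = kg⁻¹·m⁻²·s³·A²
All reduce to kg⁻¹·m⁻²·s³·A² except (C), which is kg⁻¹·m⁻²·s⁴·A².

(C)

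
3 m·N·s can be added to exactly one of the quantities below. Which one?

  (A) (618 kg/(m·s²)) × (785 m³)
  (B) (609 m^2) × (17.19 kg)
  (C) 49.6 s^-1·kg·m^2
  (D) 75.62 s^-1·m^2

Reference: N·m·s = kg·m·s⁻²·m·s = kg·m²·s⁻¹.
Each option:
  (A) [kg·m⁻¹·s⁻²] · [m³] = kg·m²·s⁻²
  (B) [m²] · [kg] = kg·m²
  (C) kg·m²·s⁻¹  ← same
  (D) m²·s⁻¹
Only (C) matches kg·m²·s⁻¹.

(C)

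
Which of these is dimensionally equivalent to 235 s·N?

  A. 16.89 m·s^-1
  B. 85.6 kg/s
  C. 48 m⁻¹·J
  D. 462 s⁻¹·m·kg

Reference: N·s = kg·m·s⁻²·s = kg·m·s⁻¹.
Each option:
  A. m·s⁻¹
  B. kg·s⁻¹
  C. J·m⁻¹ = N·m·m⁻¹ = kg·m·s⁻²
  D. kg·m·s⁻¹  ← same
Only D. matches kg·m·s⁻¹.

D.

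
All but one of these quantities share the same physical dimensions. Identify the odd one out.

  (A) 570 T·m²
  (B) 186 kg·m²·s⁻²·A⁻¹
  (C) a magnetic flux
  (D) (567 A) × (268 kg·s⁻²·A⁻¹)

(D)

Reduce each to base SI dimensions:
  (A) T·m² = Wb·m⁻²·m² = kg·m²·s⁻²·A⁻¹
  (B) kg·m²·s⁻²·A⁻¹
  (C) [magnetic flux] = kg·m²·s⁻²·A⁻¹
  (D) [A] · [kg·s⁻²·A⁻¹] = kg·s⁻²
All reduce to kg·m²·s⁻²·A⁻¹ except (D), which is kg·s⁻².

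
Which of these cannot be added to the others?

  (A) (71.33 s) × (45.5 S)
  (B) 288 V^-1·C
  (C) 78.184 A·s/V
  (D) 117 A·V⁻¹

(D)

In SI base units:
  (A) [s] · [kg⁻¹·m⁻²·s³·A²] = kg⁻¹·m⁻²·s⁴·A²
  (B) C·V⁻¹ = s·A·(J·C⁻¹)⁻¹ = kg⁻¹·m⁻²·s⁴·A²
  (C) A·s·V⁻¹ = A·s·(J·C⁻¹)⁻¹ = kg⁻¹·m⁻²·s⁴·A²
  (D) A·V⁻¹ = A·(J·C⁻¹)⁻¹ = kg⁻¹·m⁻²·s³·A²
All reduce to kg⁻¹·m⁻²·s⁴·A² except (D), which is kg⁻¹·m⁻²·s³·A².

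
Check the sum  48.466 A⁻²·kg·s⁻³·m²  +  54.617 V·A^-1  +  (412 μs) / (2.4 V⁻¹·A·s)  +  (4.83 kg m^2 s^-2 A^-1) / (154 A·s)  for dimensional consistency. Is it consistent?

Yes

Reduce each to base SI dimensions:
  48.466 A⁻²·kg·s⁻³·m²:  kg·m²·s⁻³·A⁻²
  54.617 V·A^-1:  V·A⁻¹ = J·C⁻¹·A⁻¹ = kg·m²·s⁻³·A⁻²
  (412 μs) / (2.4 V⁻¹·A·s):  [s] / [kg⁻¹·m⁻²·s⁴·A²] = kg·m²·s⁻³·A⁻²
  (4.83 kg m^2 s^-2 A^-1) / (154 A·s):  [kg·m²·s⁻²·A⁻¹] / [s·A] = kg·m²·s⁻³·A⁻²
Every term reduces to kg·m²·s⁻³·A⁻².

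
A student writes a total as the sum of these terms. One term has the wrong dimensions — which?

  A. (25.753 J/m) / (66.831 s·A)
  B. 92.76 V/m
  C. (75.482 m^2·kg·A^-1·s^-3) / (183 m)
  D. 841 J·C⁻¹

D.

Dimensions:
  A. [kg·m·s⁻²] / [s·A] = kg·m·s⁻³·A⁻¹
  B. V·m⁻¹ = J·C⁻¹·m⁻¹ = kg·m·s⁻³·A⁻¹
  C. [kg·m²·s⁻³·A⁻¹] / [m] = kg·m·s⁻³·A⁻¹
  D. J·C⁻¹ = N·m·(s·A)⁻¹ = kg·m²·s⁻³·A⁻¹
All reduce to kg·m·s⁻³·A⁻¹ except D., which is kg·m²·s⁻³·A⁻¹.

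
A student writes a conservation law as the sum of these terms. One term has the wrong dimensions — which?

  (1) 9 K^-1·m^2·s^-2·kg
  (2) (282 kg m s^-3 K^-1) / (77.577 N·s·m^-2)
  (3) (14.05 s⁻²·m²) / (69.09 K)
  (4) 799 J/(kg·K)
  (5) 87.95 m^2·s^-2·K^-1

Expand each in SI base units:
  (1) kg·m²·s⁻²·K⁻¹
  (2) [kg·m·s⁻³·K⁻¹] / [kg·m⁻¹·s⁻¹] = m²·s⁻²·K⁻¹
  (3) [m²·s⁻²] / [K] = m²·s⁻²·K⁻¹
  (4) J·kg⁻¹·K⁻¹ = N·m·kg⁻¹·K⁻¹ = m²·s⁻²·K⁻¹
  (5) m²·s⁻²·K⁻¹
All reduce to m²·s⁻²·K⁻¹ except (1), which is kg·m²·s⁻²·K⁻¹.

(1)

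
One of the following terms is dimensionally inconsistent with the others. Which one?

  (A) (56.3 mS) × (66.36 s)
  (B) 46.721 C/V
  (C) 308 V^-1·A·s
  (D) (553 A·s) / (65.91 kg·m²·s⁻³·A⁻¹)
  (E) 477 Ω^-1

Expand each in SI base units:
  (A) [kg⁻¹·m⁻²·s³·A²] · [s] = kg⁻¹·m⁻²·s⁴·A²
  (B) C·V⁻¹ = s·A·(J·C⁻¹)⁻¹ = kg⁻¹·m⁻²·s⁴·A²
  (C) A·s·V⁻¹ = A·s·(J·C⁻¹)⁻¹ = kg⁻¹·m⁻²·s⁴·A²
  (D) [s·A] / [kg·m²·s⁻³·A⁻¹] = kg⁻¹·m⁻²·s⁴·A²
  (E) Ω⁻¹ = (V·A⁻¹)⁻¹ = kg⁻¹·m⁻²·s³·A²
All reduce to kg⁻¹·m⁻²·s⁴·A² except (E), which is kg⁻¹·m⁻²·s³·A².

(E)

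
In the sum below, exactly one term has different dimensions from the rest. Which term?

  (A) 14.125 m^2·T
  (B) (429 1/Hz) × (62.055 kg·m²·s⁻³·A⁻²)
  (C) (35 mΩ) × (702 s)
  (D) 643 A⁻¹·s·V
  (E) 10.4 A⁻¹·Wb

(A)

Expand each in SI base units:
  (A) T·m² = Wb·m⁻²·m² = kg·m²·s⁻²·A⁻¹
  (B) [s] · [kg·m²·s⁻³·A⁻²] = kg·m²·s⁻²·A⁻²
  (C) [kg·m²·s⁻³·A⁻²] · [s] = kg·m²·s⁻²·A⁻²
  (D) V·s·A⁻¹ = J·C⁻¹·s·A⁻¹ = kg·m²·s⁻²·A⁻²
  (E) Wb·A⁻¹ = V·s·A⁻¹ = kg·m²·s⁻²·A⁻²
All reduce to kg·m²·s⁻²·A⁻² except (A), which is kg·m²·s⁻²·A⁻¹.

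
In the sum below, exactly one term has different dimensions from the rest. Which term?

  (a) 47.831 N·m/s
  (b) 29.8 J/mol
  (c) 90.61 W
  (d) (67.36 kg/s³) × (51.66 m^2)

(b)

Expand each in SI base units:
  (a) N·m·s⁻¹ = kg·m·s⁻²·m·s⁻¹ = kg·m²·s⁻³
  (b) J·mol⁻¹ = N·m·mol⁻¹ = kg·m²·s⁻²·mol⁻¹
  (c) W = J·s⁻¹ = kg·m²·s⁻³
  (d) [kg·s⁻³] · [m²] = kg·m²·s⁻³
All reduce to kg·m²·s⁻³ except (b), which is kg·m²·s⁻²·mol⁻¹.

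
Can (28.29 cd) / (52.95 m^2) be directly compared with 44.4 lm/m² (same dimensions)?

Expand each in SI base units:
  (28.29 cd) / (52.95 m^2):  [cd] / [m²] = m⁻²·cd
  44.4 lm/m²:  lm·m⁻² = cd·m⁻² = m⁻²·cd
Both are m⁻²·cd, so they have the same dimensions and can be added.

Yes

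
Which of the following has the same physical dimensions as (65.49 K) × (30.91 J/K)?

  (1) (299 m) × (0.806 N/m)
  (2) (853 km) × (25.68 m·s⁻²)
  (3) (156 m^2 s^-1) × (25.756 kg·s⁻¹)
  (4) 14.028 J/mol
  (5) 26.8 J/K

Reference: [K] · [kg·m²·s⁻²·K⁻¹] = kg·m²·s⁻².
Each option:
  (1) [m] · [kg·s⁻²] = kg·m·s⁻²
  (2) [m] · [m·s⁻²] = m²·s⁻²
  (3) [m²·s⁻¹] · [kg·s⁻¹] = kg·m²·s⁻²  ← same
  (4) J·mol⁻¹ = N·m·mol⁻¹ = kg·m²·s⁻²·mol⁻¹
  (5) J·K⁻¹ = N·m·K⁻¹ = kg·m²·s⁻²·K⁻¹
Only (3) matches kg·m²·s⁻².

(3)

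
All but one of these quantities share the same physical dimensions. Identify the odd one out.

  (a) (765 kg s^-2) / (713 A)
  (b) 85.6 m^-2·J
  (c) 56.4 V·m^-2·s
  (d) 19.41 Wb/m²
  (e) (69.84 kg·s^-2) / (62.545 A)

Reduce each to base SI dimensions:
  (a) [kg·s⁻²] / [A] = kg·s⁻²·A⁻¹
  (b) J·m⁻² = N·m·m⁻² = kg·s⁻²
  (c) V·s·m⁻² = J·C⁻¹·s·m⁻² = kg·s⁻²·A⁻¹
  (d) Wb·m⁻² = V·s·m⁻² = kg·s⁻²·A⁻¹
  (e) [kg·s⁻²] / [A] = kg·s⁻²·A⁻¹
All reduce to kg·s⁻²·A⁻¹ except (b), which is kg·s⁻².

(b)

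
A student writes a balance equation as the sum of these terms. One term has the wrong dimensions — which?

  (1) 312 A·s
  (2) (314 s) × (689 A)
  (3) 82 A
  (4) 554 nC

(3)

Expand each in SI base units:
  (1) A·s = s·A
  (2) [s] · [A] = s·A
  (3) A
  (4) C = s·A
All reduce to s·A except (3), which is A.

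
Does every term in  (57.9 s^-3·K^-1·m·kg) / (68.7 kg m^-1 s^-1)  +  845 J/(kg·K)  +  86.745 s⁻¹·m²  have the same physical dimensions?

In SI base units:
  (57.9 s^-3·K^-1·m·kg) / (68.7 kg m^-1 s^-1):  [kg·m·s⁻³·K⁻¹] / [kg·m⁻¹·s⁻¹] = m²·s⁻²·K⁻¹
  845 J/(kg·K):  J·kg⁻¹·K⁻¹ = N·m·kg⁻¹·K⁻¹ = m²·s⁻²·K⁻¹
  86.745 s⁻¹·m²:  m²·s⁻¹
The terms do not share a single dimension (m²·s⁻²·K⁻¹ vs m²·s⁻¹).

No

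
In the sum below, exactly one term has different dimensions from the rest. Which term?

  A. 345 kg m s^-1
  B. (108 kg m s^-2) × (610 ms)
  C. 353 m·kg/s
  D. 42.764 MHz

Work out the base dimensions of each:
  A. kg·m·s⁻¹
  B. [kg·m·s⁻²] · [s] = kg·m·s⁻¹
  C. kg·m·s⁻¹
  D. Hz = s⁻¹
All reduce to kg·m·s⁻¹ except D., which is s⁻¹.

D.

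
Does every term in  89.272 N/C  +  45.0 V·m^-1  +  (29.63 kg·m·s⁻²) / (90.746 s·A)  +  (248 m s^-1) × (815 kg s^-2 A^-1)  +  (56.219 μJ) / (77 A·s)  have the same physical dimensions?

Expand each in SI base units:
  89.272 N/C:  N·C⁻¹ = kg·m·s⁻²·(s·A)⁻¹ = kg·m·s⁻³·A⁻¹
  45.0 V·m^-1:  V·m⁻¹ = J·C⁻¹·m⁻¹ = kg·m·s⁻³·A⁻¹
  (29.63 kg·m·s⁻²) / (90.746 s·A):  [kg·m·s⁻²] / [s·A] = kg·m·s⁻³·A⁻¹
  (248 m s^-1) × (815 kg s^-2 A^-1):  [m·s⁻¹] · [kg·s⁻²·A⁻¹] = kg·m·s⁻³·A⁻¹
  (56.219 μJ) / (77 A·s):  [kg·m²·s⁻²] / [s·A] = kg·m²·s⁻³·A⁻¹
The terms do not share a single dimension (kg·m²·s⁻³·A⁻¹ vs kg·m·s⁻³·A⁻¹).

No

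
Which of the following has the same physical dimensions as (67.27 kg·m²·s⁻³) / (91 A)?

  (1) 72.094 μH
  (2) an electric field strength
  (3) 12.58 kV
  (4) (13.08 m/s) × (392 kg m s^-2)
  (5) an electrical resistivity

Reference: [kg·m²·s⁻³] / [A] = kg·m²·s⁻³·A⁻¹.
Each option:
  (1) H = V·s·A⁻¹ = kg·m²·s⁻²·A⁻²
  (2) [electric field strength] = kg·m·s⁻³·A⁻¹
  (3) V = J·C⁻¹ = kg·m²·s⁻³·A⁻¹  ← same
  (4) [m·s⁻¹] · [kg·m·s⁻²] = kg·m²·s⁻³
  (5) [electrical resistivity] = kg·m³·s⁻³·A⁻²
Only (3) matches kg·m²·s⁻³·A⁻¹.

(3)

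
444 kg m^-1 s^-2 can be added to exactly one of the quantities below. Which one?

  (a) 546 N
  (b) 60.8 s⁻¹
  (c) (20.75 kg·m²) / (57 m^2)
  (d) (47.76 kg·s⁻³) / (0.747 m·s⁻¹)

(d)

Reference: kg·m⁻¹·s⁻².
Each option:
  (a) N = kg·m·s⁻²
  (b) s⁻¹
  (c) [kg·m²] / [m²] = kg
  (d) [kg·s⁻³] / [m·s⁻¹] = kg·m⁻¹·s⁻²  ← same
Only (d) matches kg·m⁻¹·s⁻².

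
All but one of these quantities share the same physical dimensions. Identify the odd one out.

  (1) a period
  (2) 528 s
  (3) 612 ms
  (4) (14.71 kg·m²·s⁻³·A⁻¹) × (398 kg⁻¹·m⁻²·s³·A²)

Reduce each to base SI dimensions:
  (1) [period] = s
  (2) s
  (3) s
  (4) [kg·m²·s⁻³·A⁻¹] · [kg⁻¹·m⁻²·s³·A²] = A
All reduce to s except (4), which is A.

(4)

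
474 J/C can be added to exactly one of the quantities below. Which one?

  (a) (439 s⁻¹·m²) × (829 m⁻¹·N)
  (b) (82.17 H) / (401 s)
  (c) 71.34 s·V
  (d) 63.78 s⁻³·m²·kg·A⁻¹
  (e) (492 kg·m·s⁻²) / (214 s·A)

Reference: J·C⁻¹ = N·m·(s·A)⁻¹ = kg·m²·s⁻³·A⁻¹.
Each option:
  (a) [m²·s⁻¹] · [kg·s⁻²] = kg·m²·s⁻³
  (b) [kg·m²·s⁻²·A⁻²] / [s] = kg·m²·s⁻³·A⁻²
  (c) V·s = J·C⁻¹·s = kg·m²·s⁻²·A⁻¹
  (d) kg·m²·s⁻³·A⁻¹  ← same
  (e) [kg·m·s⁻²] / [s·A] = kg·m·s⁻³·A⁻¹
Only (d) matches kg·m²·s⁻³·A⁻¹.

(d)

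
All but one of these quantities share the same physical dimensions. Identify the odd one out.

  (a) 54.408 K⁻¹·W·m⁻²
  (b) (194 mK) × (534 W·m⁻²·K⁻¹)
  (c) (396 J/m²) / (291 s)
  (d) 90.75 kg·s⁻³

Reduce each to base SI dimensions:
  (a) W·m⁻²·K⁻¹ = J·s⁻¹·m⁻²·K⁻¹ = kg·s⁻³·K⁻¹
  (b) [K] · [kg·s⁻³·K⁻¹] = kg·s⁻³
  (c) [kg·s⁻²] / [s] = kg·s⁻³
  (d) kg·s⁻³
All reduce to kg·s⁻³ except (a), which is kg·s⁻³·K⁻¹.

(a)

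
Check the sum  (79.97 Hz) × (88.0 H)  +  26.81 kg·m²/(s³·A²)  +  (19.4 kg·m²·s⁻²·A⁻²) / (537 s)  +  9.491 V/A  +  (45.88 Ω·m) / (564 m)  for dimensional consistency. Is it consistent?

Yes

Expand each in SI base units:
  (79.97 Hz) × (88.0 H):  [s⁻¹] · [kg·m²·s⁻²·A⁻²] = kg·m²·s⁻³·A⁻²
  26.81 kg·m²/(s³·A²):  kg·m²·s⁻³·A⁻²
  (19.4 kg·m²·s⁻²·A⁻²) / (537 s):  [kg·m²·s⁻²·A⁻²] / [s] = kg·m²·s⁻³·A⁻²
  9.491 V/A:  V·A⁻¹ = J·C⁻¹·A⁻¹ = kg·m²·s⁻³·A⁻²
  (45.88 Ω·m) / (564 m):  [kg·m³·s⁻³·A⁻²] / [m] = kg·m²·s⁻³·A⁻²
Every term reduces to kg·m²·s⁻³·A⁻².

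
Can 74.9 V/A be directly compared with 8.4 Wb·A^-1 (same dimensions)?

Work out the base dimensions of each:
  74.9 V/A:  V·A⁻¹ = J·C⁻¹·A⁻¹ = kg·m²·s⁻³·A⁻²
  8.4 Wb·A^-1:  Wb·A⁻¹ = V·s·A⁻¹ = kg·m²·s⁻²·A⁻²
kg·m²·s⁻³·A⁻² ≠ kg·m²·s⁻²·A⁻², so they cannot be added.

No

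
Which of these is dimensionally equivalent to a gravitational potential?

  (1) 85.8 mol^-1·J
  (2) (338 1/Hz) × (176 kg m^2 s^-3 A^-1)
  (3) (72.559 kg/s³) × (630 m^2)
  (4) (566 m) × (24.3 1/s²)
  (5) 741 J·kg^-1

(5)

Reference: [gravitational potential] = m²·s⁻².
Each option:
  (1) J·mol⁻¹ = N·m·mol⁻¹ = kg·m²·s⁻²·mol⁻¹
  (2) [s] · [kg·m²·s⁻³·A⁻¹] = kg·m²·s⁻²·A⁻¹
  (3) [kg·s⁻³] · [m²] = kg·m²·s⁻³
  (4) [m] · [s⁻²] = m·s⁻²
  (5) J·kg⁻¹ = N·m·kg⁻¹ = m²·s⁻²  ← same
Only (5) matches m²·s⁻².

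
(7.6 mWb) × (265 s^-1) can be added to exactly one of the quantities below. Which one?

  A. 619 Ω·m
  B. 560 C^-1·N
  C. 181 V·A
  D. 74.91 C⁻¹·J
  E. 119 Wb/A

D.

Reference: [kg·m²·s⁻²·A⁻¹] · [s⁻¹] = kg·m²·s⁻³·A⁻¹.
Each option:
  A. Ω·m = V·A⁻¹·m = kg·m³·s⁻³·A⁻²
  B. N·C⁻¹ = kg·m·s⁻²·(s·A)⁻¹ = kg·m·s⁻³·A⁻¹
  C. V·A = J·C⁻¹·A = kg·m²·s⁻³
  D. J·C⁻¹ = N·m·(s·A)⁻¹ = kg·m²·s⁻³·A⁻¹  ← same
  E. Wb·A⁻¹ = V·s·A⁻¹ = kg·m²·s⁻²·A⁻²
Only D. matches kg·m²·s⁻³·A⁻¹.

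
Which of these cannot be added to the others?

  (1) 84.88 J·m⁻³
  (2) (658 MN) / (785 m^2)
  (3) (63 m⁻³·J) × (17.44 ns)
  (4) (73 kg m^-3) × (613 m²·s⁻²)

(3)

Dimensions:
  (1) J·m⁻³ = N·m·m⁻³ = kg·m⁻¹·s⁻²
  (2) [kg·m·s⁻²] / [m²] = kg·m⁻¹·s⁻²
  (3) [kg·m⁻¹·s⁻²] · [s] = kg·m⁻¹·s⁻¹
  (4) [kg·m⁻³] · [m²·s⁻²] = kg·m⁻¹·s⁻²
All reduce to kg·m⁻¹·s⁻² except (3), which is kg·m⁻¹·s⁻¹.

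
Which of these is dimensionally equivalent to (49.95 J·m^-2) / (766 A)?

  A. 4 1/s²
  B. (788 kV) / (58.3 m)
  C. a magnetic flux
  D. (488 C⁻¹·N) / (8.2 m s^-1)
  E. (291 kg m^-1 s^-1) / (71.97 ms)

Reference: [kg·s⁻²] / [A] = kg·s⁻²·A⁻¹.
Each option:
  A. s⁻²
  B. [kg·m²·s⁻³·A⁻¹] / [m] = kg·m·s⁻³·A⁻¹
  C. [magnetic flux] = kg·m²·s⁻²·A⁻¹
  D. [kg·m·s⁻³·A⁻¹] / [m·s⁻¹] = kg·s⁻²·A⁻¹  ← same
  E. [kg·m⁻¹·s⁻¹] / [s] = kg·m⁻¹·s⁻²
Only D. matches kg·s⁻²·A⁻¹.

D.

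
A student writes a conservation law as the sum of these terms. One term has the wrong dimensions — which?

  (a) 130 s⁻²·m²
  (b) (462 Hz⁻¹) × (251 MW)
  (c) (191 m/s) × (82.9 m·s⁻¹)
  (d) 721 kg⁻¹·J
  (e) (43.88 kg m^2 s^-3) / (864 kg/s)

Reduce each to base SI dimensions:
  (a) m²·s⁻²
  (b) [s] · [kg·m²·s⁻³] = kg·m²·s⁻²
  (c) [m·s⁻¹] · [m·s⁻¹] = m²·s⁻²
  (d) J·kg⁻¹ = N·m·kg⁻¹ = m²·s⁻²
  (e) [kg·m²·s⁻³] / [kg·s⁻¹] = m²·s⁻²
All reduce to m²·s⁻² except (b), which is kg·m²·s⁻².

(b)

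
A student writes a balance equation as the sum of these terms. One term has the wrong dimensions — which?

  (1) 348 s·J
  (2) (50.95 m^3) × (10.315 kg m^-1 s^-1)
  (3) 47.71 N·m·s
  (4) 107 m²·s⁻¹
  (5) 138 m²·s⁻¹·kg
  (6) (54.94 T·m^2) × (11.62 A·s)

Work out the base dimensions of each:
  (1) J·s = N·m·s = kg·m²·s⁻¹
  (2) [m³] · [kg·m⁻¹·s⁻¹] = kg·m²·s⁻¹
  (3) N·m·s = kg·m·s⁻²·m·s = kg·m²·s⁻¹
  (4) m²·s⁻¹
  (5) kg·m²·s⁻¹
  (6) [kg·m²·s⁻²·A⁻¹] · [s·A] = kg·m²·s⁻¹
All reduce to kg·m²·s⁻¹ except (4), which is m²·s⁻¹.

(4)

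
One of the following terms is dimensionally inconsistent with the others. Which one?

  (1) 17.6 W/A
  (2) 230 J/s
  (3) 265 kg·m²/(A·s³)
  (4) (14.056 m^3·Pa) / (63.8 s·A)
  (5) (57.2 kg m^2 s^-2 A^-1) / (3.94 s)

In SI base units:
  (1) W·A⁻¹ = J·s⁻¹·A⁻¹ = kg·m²·s⁻³·A⁻¹
  (2) J·s⁻¹ = N·m·s⁻¹ = kg·m²·s⁻³
  (3) kg·m²·s⁻³·A⁻¹
  (4) [kg·m²·s⁻²] / [s·A] = kg·m²·s⁻³·A⁻¹
  (5) [kg·m²·s⁻²·A⁻¹] / [s] = kg·m²·s⁻³·A⁻¹
All reduce to kg·m²·s⁻³·A⁻¹ except (2), which is kg·m²·s⁻³.

(2)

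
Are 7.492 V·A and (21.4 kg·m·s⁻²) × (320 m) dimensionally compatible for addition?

Dimensions:
  7.492 V·A:  V·A = J·C⁻¹·A = kg·m²·s⁻³
  (21.4 kg·m·s⁻²) × (320 m):  [kg·m·s⁻²] · [m] = kg·m²·s⁻²
kg·m²·s⁻³ ≠ kg·m²·s⁻², so they cannot be added.

No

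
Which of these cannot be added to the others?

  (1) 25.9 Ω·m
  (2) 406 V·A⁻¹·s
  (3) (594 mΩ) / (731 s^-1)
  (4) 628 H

Work out the base dimensions of each:
  (1) Ω·m = V·A⁻¹·m = kg·m³·s⁻³·A⁻²
  (2) V·s·A⁻¹ = J·C⁻¹·s·A⁻¹ = kg·m²·s⁻²·A⁻²
  (3) [kg·m²·s⁻³·A⁻²] / [s⁻¹] = kg·m²·s⁻²·A⁻²
  (4) H = V·s·A⁻¹ = kg·m²·s⁻²·A⁻²
All reduce to kg·m²·s⁻²·A⁻² except (1), which is kg·m³·s⁻³·A⁻².

(1)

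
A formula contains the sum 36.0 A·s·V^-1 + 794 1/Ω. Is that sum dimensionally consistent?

Dimensions:
  36.0 A·s·V^-1:  A·s·V⁻¹ = A·s·(J·C⁻¹)⁻¹ = kg⁻¹·m⁻²·s⁴·A²
  794 1/Ω:  Ω⁻¹ = (V·A⁻¹)⁻¹ = kg⁻¹·m⁻²·s³·A²
kg⁻¹·m⁻²·s⁴·A² ≠ kg⁻¹·m⁻²·s³·A², so they cannot be added.

No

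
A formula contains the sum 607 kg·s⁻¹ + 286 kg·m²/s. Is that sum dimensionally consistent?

Dimensions:
  607 kg·s⁻¹:  kg·s⁻¹
  286 kg·m²/s:  kg·m²·s⁻¹
kg·s⁻¹ ≠ kg·m²·s⁻¹, so they cannot be added.

No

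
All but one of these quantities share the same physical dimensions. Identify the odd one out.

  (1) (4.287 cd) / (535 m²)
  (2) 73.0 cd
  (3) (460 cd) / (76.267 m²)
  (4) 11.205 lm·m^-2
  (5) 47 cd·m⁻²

(2)

In SI base units:
  (1) [cd] / [m²] = m⁻²·cd
  (2) cd
  (3) [cd] / [m²] = m⁻²·cd
  (4) lm·m⁻² = cd·m⁻² = m⁻²·cd
  (5) cd·m⁻² = m⁻²·cd
All reduce to m⁻²·cd except (2), which is cd.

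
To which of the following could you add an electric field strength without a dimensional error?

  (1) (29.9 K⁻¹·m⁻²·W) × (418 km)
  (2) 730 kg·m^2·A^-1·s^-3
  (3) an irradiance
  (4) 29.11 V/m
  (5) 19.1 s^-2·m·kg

(4)

Reference: [electric field strength] = kg·m·s⁻³·A⁻¹.
Each option:
  (1) [kg·s⁻³·K⁻¹] · [m] = kg·m·s⁻³·K⁻¹
  (2) kg·m²·s⁻³·A⁻¹
  (3) [irradiance] = kg·s⁻³
  (4) V·m⁻¹ = J·C⁻¹·m⁻¹ = kg·m·s⁻³·A⁻¹  ← same
  (5) kg·m·s⁻²
Only (4) matches kg·m·s⁻³·A⁻¹.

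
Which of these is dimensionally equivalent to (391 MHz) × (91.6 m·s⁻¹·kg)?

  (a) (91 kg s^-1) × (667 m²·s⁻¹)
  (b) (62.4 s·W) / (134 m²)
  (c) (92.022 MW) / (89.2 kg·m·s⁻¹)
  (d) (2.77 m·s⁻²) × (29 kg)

Reference: [s⁻¹] · [kg·m·s⁻¹] = kg·m·s⁻².
Each option:
  (a) [kg·s⁻¹] · [m²·s⁻¹] = kg·m²·s⁻²
  (b) [kg·m²·s⁻²] / [m²] = kg·s⁻²
  (c) [kg·m²·s⁻³] / [kg·m·s⁻¹] = m·s⁻²
  (d) [m·s⁻²] · [kg] = kg·m·s⁻²  ← same
Only (d) matches kg·m·s⁻².

(d)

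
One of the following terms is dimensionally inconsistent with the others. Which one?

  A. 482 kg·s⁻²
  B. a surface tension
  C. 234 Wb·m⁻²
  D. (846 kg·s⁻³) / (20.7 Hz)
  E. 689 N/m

C.

Dimensions:
  A. kg·s⁻²
  B. [surface tension] = kg·s⁻²
  C. Wb·m⁻² = V·s·m⁻² = kg·s⁻²·A⁻¹
  D. [kg·s⁻³] / [s⁻¹] = kg·s⁻²
  E. N·m⁻¹ = kg·m·s⁻²·m⁻¹ = kg·s⁻²
All reduce to kg·s⁻² except C., which is kg·s⁻²·A⁻¹.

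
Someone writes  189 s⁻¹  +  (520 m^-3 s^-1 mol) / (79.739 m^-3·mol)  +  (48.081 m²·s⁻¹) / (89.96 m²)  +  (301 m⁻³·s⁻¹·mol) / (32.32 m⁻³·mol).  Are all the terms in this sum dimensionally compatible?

Work out the base dimensions of each:
  189 s⁻¹:  s⁻¹
  (520 m^-3 s^-1 mol) / (79.739 m^-3·mol):  [m⁻³·s⁻¹·mol] / [m⁻³·mol] = s⁻¹
  (48.081 m²·s⁻¹) / (89.96 m²):  [m²·s⁻¹] / [m²] = s⁻¹
  (301 m⁻³·s⁻¹·mol) / (32.32 m⁻³·mol):  [m⁻³·s⁻¹·mol] / [m⁻³·mol] = s⁻¹
Every term reduces to s⁻¹.

Yes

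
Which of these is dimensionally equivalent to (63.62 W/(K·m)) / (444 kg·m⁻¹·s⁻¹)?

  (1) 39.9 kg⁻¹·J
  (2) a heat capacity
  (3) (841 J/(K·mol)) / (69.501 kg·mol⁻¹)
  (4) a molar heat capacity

Reference: [kg·m·s⁻³·K⁻¹] / [kg·m⁻¹·s⁻¹] = m²·s⁻²·K⁻¹.
Each option:
  (1) J·kg⁻¹ = N·m·kg⁻¹ = m²·s⁻²
  (2) [heat capacity] = kg·m²·s⁻²·K⁻¹
  (3) [kg·m²·s⁻²·K⁻¹·mol⁻¹] / [kg·mol⁻¹] = m²·s⁻²·K⁻¹  ← same
  (4) [molar heat capacity] = kg·m²·s⁻²·K⁻¹·mol⁻¹
Only (3) matches m²·s⁻²·K⁻¹.

(3)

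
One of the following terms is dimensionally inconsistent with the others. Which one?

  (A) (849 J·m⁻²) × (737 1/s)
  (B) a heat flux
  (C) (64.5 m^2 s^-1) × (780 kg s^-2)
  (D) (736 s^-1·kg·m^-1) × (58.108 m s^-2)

In SI base units:
  (A) [kg·s⁻²] · [s⁻¹] = kg·s⁻³
  (B) [heat flux] = kg·s⁻³
  (C) [m²·s⁻¹] · [kg·s⁻²] = kg·m²·s⁻³
  (D) [kg·m⁻¹·s⁻¹] · [m·s⁻²] = kg·s⁻³
All reduce to kg·s⁻³ except (C), which is kg·m²·s⁻³.

(C)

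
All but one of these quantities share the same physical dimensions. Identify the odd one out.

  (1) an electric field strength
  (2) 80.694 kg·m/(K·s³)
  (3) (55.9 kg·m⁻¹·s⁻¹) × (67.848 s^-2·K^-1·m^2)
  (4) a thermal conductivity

Dimensions:
  (1) [electric field strength] = kg·m·s⁻³·A⁻¹
  (2) kg·m·s⁻³·K⁻¹
  (3) [kg·m⁻¹·s⁻¹] · [m²·s⁻²·K⁻¹] = kg·m·s⁻³·K⁻¹
  (4) [thermal conductivity] = kg·m·s⁻³·K⁻¹
All reduce to kg·m·s⁻³·K⁻¹ except (1), which is kg·m·s⁻³·A⁻¹.

(1)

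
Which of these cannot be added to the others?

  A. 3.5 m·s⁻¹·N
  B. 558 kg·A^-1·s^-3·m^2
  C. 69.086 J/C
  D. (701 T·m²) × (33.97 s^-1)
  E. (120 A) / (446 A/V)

Work out the base dimensions of each:
  A. N·m·s⁻¹ = kg·m·s⁻²·m·s⁻¹ = kg·m²·s⁻³
  B. kg·m²·s⁻³·A⁻¹
  C. J·C⁻¹ = N·m·(s·A)⁻¹ = kg·m²·s⁻³·A⁻¹
  D. [kg·m²·s⁻²·A⁻¹] · [s⁻¹] = kg·m²·s⁻³·A⁻¹
  E. [A] / [kg⁻¹·m⁻²·s³·A²] = kg·m²·s⁻³·A⁻¹
All reduce to kg·m²·s⁻³·A⁻¹ except A., which is kg·m²·s⁻³.

A.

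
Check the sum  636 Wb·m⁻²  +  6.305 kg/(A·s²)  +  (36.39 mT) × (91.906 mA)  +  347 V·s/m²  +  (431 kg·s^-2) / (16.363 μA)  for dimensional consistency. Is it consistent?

No

Expand each in SI base units:
  636 Wb·m⁻²:  Wb·m⁻² = V·s·m⁻² = kg·s⁻²·A⁻¹
  6.305 kg/(A·s²):  kg·s⁻²·A⁻¹
  (36.39 mT) × (91.906 mA):  [kg·s⁻²·A⁻¹] · [A] = kg·s⁻²
  347 V·s/m²:  V·s·m⁻² = J·C⁻¹·s·m⁻² = kg·s⁻²·A⁻¹
  (431 kg·s^-2) / (16.363 μA):  [kg·s⁻²] / [A] = kg·s⁻²·A⁻¹
The terms do not share a single dimension (kg·s⁻² vs kg·s⁻²·A⁻¹).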